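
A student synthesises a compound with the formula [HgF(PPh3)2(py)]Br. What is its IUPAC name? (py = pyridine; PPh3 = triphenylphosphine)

fluoro(pyridine)bis(triphenylphosphine)mercury(II) bromide

The 1 bromide counter-ion carries a total charge of -1, so each complex ion is 1+.
Ligand charges: 1×pyridine (neutral), 1×fluoro (-1 each), 2×triphenylphosphine (neutral); total -1. So Hg + (-1) = 1+, giving Hg = +2.
Ligands are named alphabetically: fluoro before pyridine before triphenylphosphine.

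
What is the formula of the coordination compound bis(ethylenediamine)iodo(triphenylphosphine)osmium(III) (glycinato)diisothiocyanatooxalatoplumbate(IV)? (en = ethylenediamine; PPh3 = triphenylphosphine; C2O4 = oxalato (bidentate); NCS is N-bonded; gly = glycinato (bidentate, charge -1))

Cation [Os…]: ligand charges -1, Os(III) ⇒ ion charge 2+.
Anion [Pb…]: ligand charges -5, Pb(IV) ⇒ ion charge 1−.
One 2+ cation requires 2 of the 1− anion.

[Os(en)2I(PPh3)][Pb(C2O4)(gly)(NCS)2]2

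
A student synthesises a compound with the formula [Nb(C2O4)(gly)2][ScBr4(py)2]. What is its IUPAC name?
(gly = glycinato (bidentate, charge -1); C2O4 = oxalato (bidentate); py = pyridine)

Both ions are complex: the cation is named first with the plain metal name, the anion second with the -ate form; each ion's ligands are alphabetised independently.
Scandium is always +3 in its complexes; the anion's ligand charges sum to -4, so the complex anion is 1−.
A 1:1 salt means the cation carries the equal and opposite charge, 1+.
Cation: ligand charges sum to -4; for the ion to be 1+, Nb = +5.

bis(glycinato)oxalatoniobium(V) tetrabromobis(pyridine)scandate(III)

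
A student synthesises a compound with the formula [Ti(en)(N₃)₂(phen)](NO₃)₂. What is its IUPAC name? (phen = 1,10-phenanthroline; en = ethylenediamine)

The 2 nitrate counter-ions carry a total charge of -2, so each complex ion is 2+.
Ligand charges: 2×azido (-1 each), 1×1,10-phenanthroline (neutral), 1×ethylenediamine (neutral); total -2. So Ti + (-2) = 2+, giving Ti = +4.
Ligands are named alphabetically: azido before ethylenediamine before phenanthroline.

diazido(ethylenediamine)(1,10-phenanthroline)titanium(IV) nitrate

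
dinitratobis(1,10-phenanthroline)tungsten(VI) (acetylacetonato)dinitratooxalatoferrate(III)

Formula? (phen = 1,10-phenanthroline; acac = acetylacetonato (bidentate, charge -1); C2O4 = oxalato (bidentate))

[W(NO3)2(phen)2][Fe(acac)(C2O4)(NO3)2]2

Cation [W…]: ligand charges -2, W(VI) ⇒ ion charge 4+.
Anion [Fe…]: ligand charges -5, Fe(III) ⇒ ion charge 2−.
One 4+ cation requires 2 of the 2− anion.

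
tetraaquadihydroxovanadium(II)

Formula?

[V(H2O)4(OH)2]

Ligands: 4 aqua (H2O, neutral), 2 hydroxo (OH, -1). Ligand charge sum = -2.
With V in oxidation state +2, the complex ion is [V...].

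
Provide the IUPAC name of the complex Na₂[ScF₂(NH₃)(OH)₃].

The 2 sodium counter-ions carry a total charge of +2, so each complex ion is 2−.
Ligand charges: 1×ammine (neutral), 2×fluoro (-1 each), 3×hydroxo (-1 each); total -5. So Sc + (-5) = 2−, giving Sc = +3.
The complex ion is anionic, so scandium takes the -ate form scandate(III).

sodium amminedifluorotrihydroxoscandate(III)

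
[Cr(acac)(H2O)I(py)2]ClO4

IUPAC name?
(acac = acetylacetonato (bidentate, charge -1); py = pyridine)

(acetylacetonato)aquaiodobis(pyridine)chromium(III) perchlorate

The 1 perchlorate counter-ion carries a total charge of -1, so each complex ion is 1+.
Ligand charges: 1×aqua (neutral), 1×acetylacetonato (-1 each), 2×pyridine (neutral), 1×iodo (-1 each); total -2. So Cr + (-2) = 1+, giving Cr = +3.
Ligands are named alphabetically: acetylacetonato before aqua before iodo before pyridine.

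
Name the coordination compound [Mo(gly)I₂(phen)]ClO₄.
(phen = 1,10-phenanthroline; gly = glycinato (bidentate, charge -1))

(glycinato)diiodo(1,10-phenanthroline)molybdenum(IV) perchlorate

The 1 perchlorate counter-ion carries a total charge of -1, so each complex ion is 1+.
Ligand charges: 2×iodo (-1 each), 1×1,10-phenanthroline (neutral), 1×glycinato (-1 each); total -3. So Mo + (-3) = 1+, giving Mo = +4.
Ligands are named alphabetically: glycinato before iodo before phenanthroline.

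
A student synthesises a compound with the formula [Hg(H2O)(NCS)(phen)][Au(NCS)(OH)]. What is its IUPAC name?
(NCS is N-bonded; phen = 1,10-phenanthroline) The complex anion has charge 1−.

Both ions are complex: the cation is named first with the plain metal name, the anion second with the -ate form; each ion's ligands are alphabetised independently.
The complex anion is given as 1−; its ligand charges sum to -2, so Au = +1.
A 1:1 salt means the cation carries the equal and opposite charge, 1+.
Cation: ligand charges sum to -1; for the ion to be 1+, Hg = +2.

aquaisothiocyanato(1,10-phenanthroline)mercury(II) hydroxoisothiocyanatoaurate(I)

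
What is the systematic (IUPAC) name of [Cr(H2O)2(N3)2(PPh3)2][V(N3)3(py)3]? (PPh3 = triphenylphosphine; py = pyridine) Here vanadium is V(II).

Both ions are complex: the cation is named first with the plain metal name, the anion second with the -ate form; each ion's ligands are alphabetised independently.
V is given as +2; the anion's ligand charges sum to -3, so the complex anion is 1−.
A 1:1 salt means the cation carries the equal and opposite charge, 1+.
Cation: ligand charges sum to -2; for the ion to be 1+, Cr = +3.

diaquadiazidobis(triphenylphosphine)chromium(III) triazidotris(pyridine)vanadate(II)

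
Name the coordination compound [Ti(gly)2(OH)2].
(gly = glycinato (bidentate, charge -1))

There is no counter-ion, so the complex is neutral overall.
Ligand charges: 2×glycinato (-1 each), 2×hydroxo (-1 each); total -4. So Ti + (-4) = 0, giving Ti = +4.
Ligands are named alphabetically: glycinato before hydroxo.

bis(glycinato)dihydroxotitanium(IV)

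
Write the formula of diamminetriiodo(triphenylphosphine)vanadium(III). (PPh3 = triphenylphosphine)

[VI3(NH3)2(PPh3)]

Ligands: 2 ammine (NH3, neutral), 1 triphenylphosphine (PPh3, neutral), 3 iodo (I, -1). Ligand charge sum = -3.
With V in oxidation state +3, the complex ion is [V...].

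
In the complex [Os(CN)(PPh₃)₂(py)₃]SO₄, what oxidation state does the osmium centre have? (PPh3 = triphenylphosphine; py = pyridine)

+3

1 sulfate outside the brackets (-2 each) → the complex ion is 2+.
Ligand charges: 2×PPh3 neutral; 1×CN = -1; 3×py neutral; sum -1.
Os + (-1) = 2+ ⇒ Os is +3.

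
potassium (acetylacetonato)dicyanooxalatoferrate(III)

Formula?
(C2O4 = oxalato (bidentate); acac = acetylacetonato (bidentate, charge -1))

K2[Fe(acac)(C2O4)(CN)2]

Ligands: 2 cyano (CN, -1), 1 oxalato (C2O4, -2), 1 acetylacetonato (acac, -1). Ligand charge sum = -5.
With Fe in oxidation state +3, the complex ion is [Fe...]^2−.
Charge balance with potassium (+1) requires 1 complex ion per 2 potassium.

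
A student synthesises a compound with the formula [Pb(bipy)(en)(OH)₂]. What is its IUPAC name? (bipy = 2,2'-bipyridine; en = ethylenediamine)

There is no counter-ion, so the complex is neutral overall.
Ligand charges: 1×2,2'-bipyridine (neutral), 1×ethylenediamine (neutral), 2×hydroxo (-1 each); total -2. So Pb + (-2) = 0, giving Pb = +2.
Ligands are named alphabetically: bipyridine before ethylenediamine before hydroxo.

(2,2'-bipyridine)(ethylenediamine)dihydroxolead(II)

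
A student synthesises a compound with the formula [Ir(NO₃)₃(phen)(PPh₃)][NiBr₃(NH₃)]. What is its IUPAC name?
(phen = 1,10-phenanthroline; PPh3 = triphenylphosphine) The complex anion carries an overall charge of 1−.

The complex anion is given as 1−; its ligand charges sum to -3, so Ni = +2.
A 1:1 salt means the cation carries the equal and opposite charge, 1+.
Cation: ligand charges sum to -3; for the ion to be 1+, Ir = +4.

trinitrato(1,10-phenanthroline)(triphenylphosphine)iridium(IV) amminetribromonickelate(II)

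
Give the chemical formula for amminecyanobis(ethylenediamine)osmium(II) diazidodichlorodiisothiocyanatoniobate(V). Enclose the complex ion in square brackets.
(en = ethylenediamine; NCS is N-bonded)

Cation [Os…]: ligand charges -1, Os(II) ⇒ ion charge 1+.
Anion [Nb…]: ligand charges -6, Nb(V) ⇒ ion charge 1−.
One 1+ cation balances one 1− anion.

[Os(CN)(en)2(NH3)][NbCl2(N3)2(NCS)2]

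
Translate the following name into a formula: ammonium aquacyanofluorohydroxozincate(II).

NH4[Zn(CN)F(H2O)(OH)]

Ligands: 1 hydroxo (OH, -1), 1 aqua (H2O, neutral), 1 cyano (CN, -1), 1 fluoro (F, -1). Ligand charge sum = -3.
Charge balance with ammonium (+1) requires 1 complex ion per 1 ammonium.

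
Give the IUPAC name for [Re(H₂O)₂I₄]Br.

diaquatetraiodorhenium(V) bromide

The 1 bromide counter-ion carries a total charge of -1, so each complex ion is 1+.
Ligand charges: 4×iodo (-1 each), 2×aqua (neutral); total -4. So Re + (-4) = 1+, giving Re = +5.
Ligands are named alphabetically: aqua before iodo.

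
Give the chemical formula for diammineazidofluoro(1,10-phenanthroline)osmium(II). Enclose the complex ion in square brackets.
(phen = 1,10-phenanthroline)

[OsF(N3)(NH3)2(phen)]

Ligands: 1 1,10-phenanthroline (phen, neutral), 1 fluoro (F, -1), 1 azido (N3, -1), 2 ammine (NH3, neutral). Ligand charge sum = -2.
With Os in oxidation state +2, the complex ion is [Os...].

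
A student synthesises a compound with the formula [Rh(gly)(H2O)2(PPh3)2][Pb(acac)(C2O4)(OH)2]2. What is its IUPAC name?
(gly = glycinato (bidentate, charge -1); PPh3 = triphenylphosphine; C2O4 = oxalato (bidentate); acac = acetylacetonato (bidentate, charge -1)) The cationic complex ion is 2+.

diaqua(glycinato)bis(triphenylphosphine)rhodium(III) (acetylacetonato)dihydroxooxalatoplumbate(IV)

The complex cation is given as 2+; its ligand charges sum to -1, so Rh = +3.
With 2 anions per cation, each anion must be 2/2 = 1−.
Anion: ligand charges sum to -5; for the ion to be 1−, Pb = +4.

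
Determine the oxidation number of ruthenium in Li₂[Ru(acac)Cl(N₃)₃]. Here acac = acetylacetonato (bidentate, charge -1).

+3

2 lithium outside the brackets (+1 each) → the complex ion is 2−.
Ligand charges: 1×Cl = -1; 1×acac = -1; 3×N3 = -3; sum -5.
Ru + (-5) = 2− ⇒ Ru is +3.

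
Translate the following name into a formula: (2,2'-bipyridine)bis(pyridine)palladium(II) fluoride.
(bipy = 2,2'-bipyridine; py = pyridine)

Ligands: 1 2,2'-bipyridine (bipy, neutral), 2 pyridine (py, neutral). Ligand charge sum = 0.
Charge balance with fluoride (-1) requires 1 complex ion per 2 fluoride.

[Pd(bipy)(py)2]F2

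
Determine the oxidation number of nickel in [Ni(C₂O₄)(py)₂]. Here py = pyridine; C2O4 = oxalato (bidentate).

No counter-ion: the bracketed complex is neutral.
Ligand charges: 2×py neutral; 1×C2O4 = -2; sum -2.
Ni + (-2) = 0 ⇒ Ni is +2.

+2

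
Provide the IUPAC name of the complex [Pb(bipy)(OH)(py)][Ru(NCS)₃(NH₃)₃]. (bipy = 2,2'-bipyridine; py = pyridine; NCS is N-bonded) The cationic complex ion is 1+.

(2,2'-bipyridine)hydroxo(pyridine)lead(II) triamminetriisothiocyanatoruthenate(II)

The complex cation is given as 1+; its ligand charges sum to -1, so Pb = +2.
A 1:1 salt means the anion carries the equal and opposite charge, 1−.
Anion: ligand charges sum to -3; for the ion to be 1−, Ru = +2.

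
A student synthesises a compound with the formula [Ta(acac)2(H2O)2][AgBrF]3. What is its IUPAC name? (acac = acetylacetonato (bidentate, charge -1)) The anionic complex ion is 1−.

The complex anion is given as 1−; its ligand charges sum to -2, so Ag = +1.
With 3 anions per cation, the cation must be 3×1 = 3+.
Cation: ligand charges sum to -2; for the ion to be 3+, Ta = +5.

bis(acetylacetonato)diaquatantalum(V) bromofluoroargentate(I)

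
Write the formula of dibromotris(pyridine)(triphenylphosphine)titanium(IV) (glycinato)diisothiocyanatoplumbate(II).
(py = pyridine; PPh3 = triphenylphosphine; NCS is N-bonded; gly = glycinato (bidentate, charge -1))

Cation [Ti…]: ligand charges -2, Ti(IV) ⇒ ion charge 2+.
Anion [Pb…]: ligand charges -3, Pb(II) ⇒ ion charge 1−.
One 2+ cation requires 2 of the 1− anion.

[TiBr2(PPh3)(py)3][Pb(gly)(NCS)2]2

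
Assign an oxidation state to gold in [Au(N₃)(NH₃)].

No counter-ion: the bracketed complex is neutral.
Ligand charges: 1×N3 = -1; 1×NH3 neutral; sum -1.
Au + (-1) = 0 ⇒ Au is +1.

+1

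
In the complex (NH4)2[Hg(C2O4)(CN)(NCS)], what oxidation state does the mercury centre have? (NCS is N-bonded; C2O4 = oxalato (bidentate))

+2

2 ammonium outside the brackets (+1 each) → the complex ion is 2−.
Ligand charges: 1×NCS = -1; 1×CN = -1; 1×C2O4 = -2; sum -4.
Hg + (-4) = 2− ⇒ Hg is +2.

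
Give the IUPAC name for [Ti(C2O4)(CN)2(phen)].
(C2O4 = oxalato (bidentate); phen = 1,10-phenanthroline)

dicyanooxalato(1,10-phenanthroline)titanium(IV)

There is no counter-ion, so the complex is neutral overall.
Ligand charges: 1×oxalato (-2 each), 1×1,10-phenanthroline (neutral), 2×cyano (-1 each); total -4. So Ti + (-4) = 0, giving Ti = +4.
Ligands are named alphabetically: cyano before oxalato before phenanthroline.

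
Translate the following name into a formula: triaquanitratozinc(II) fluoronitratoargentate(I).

[Zn(H2O)3(NO3)][AgF(NO3)]

Cation [Zn…]: ligand charges -1, Zn(II) ⇒ ion charge 1+.
Anion [Ag…]: ligand charges -2, Ag(I) ⇒ ion charge 1−.
One 1+ cation balances one 1− anion.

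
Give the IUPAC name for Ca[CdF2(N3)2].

The 1 calcium counter-ion carries a total charge of +2, so each complex ion is 2−.
Ligand charges: 2×azido (-1 each), 2×fluoro (-1 each); total -4. So Cd + (-4) = 2−, giving Cd = +2.
Ligands are named alphabetically: azido before fluoro.
The complex ion is anionic, so cadmium takes the -ate form cadmate(II).

calcium diazidodifluorocadmate(II)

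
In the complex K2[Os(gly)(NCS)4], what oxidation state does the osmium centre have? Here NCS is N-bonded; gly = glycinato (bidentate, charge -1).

2 potassium outside the brackets (+1 each) → the complex ion is 2−.
Ligand charges: 4×NCS = -4; 1×gly = -1; sum -5.
Os + (-5) = 2− ⇒ Os is +3.

+3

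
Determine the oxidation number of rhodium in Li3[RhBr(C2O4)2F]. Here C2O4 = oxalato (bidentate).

3 lithium outside the brackets (+1 each) → the complex ion is 3−.
Ligand charges: 2×C2O4 = -4; 1×F = -1; 1×Br = -1; sum -6.
Rh + (-6) = 3− ⇒ Rh is +3.

+3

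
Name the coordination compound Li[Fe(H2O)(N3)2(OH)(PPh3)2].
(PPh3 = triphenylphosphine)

The 1 lithium counter-ion carries a total charge of +1, so each complex ion is 1−.
Ligand charges: 1×hydroxo (-1 each), 1×aqua (neutral), 2×triphenylphosphine (neutral), 2×azido (-1 each); total -3. So Fe + (-3) = 1−, giving Fe = +2.
The complex ion is anionic, so iron takes the -ate form ferrate(II).

lithium aquadiazidohydroxobis(triphenylphosphine)ferrate(II)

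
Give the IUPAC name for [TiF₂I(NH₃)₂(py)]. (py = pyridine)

diamminedifluoroiodo(pyridine)titanium(III)

There is no counter-ion, so the complex is neutral overall.
Ligand charges: 2×fluoro (-1 each), 1×pyridine (neutral), 2×ammine (neutral), 1×iodo (-1 each); total -3. So Ti + (-3) = 0, giving Ti = +3.
Ligands are named alphabetically: ammine before fluoro before iodo before pyridine.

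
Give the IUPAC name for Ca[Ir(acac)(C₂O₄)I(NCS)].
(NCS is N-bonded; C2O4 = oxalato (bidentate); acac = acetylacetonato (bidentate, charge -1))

calcium (acetylacetonato)iodoisothiocyanatooxalatoiridate(III)

The 1 calcium counter-ion carries a total charge of +2, so each complex ion is 2−.
Ligand charges: 1×isothiocyanato (-1 each), 1×iodo (-1 each), 1×oxalato (-2 each), 1×acetylacetonato (-1 each); total -5. So Ir + (-5) = 2−, giving Ir = +3.
The complex ion is anionic, so iridium takes the -ate form iridate(III).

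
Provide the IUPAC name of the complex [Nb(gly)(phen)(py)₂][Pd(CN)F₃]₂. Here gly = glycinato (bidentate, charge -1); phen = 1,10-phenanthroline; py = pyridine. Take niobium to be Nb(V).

(glycinato)(1,10-phenanthroline)bis(pyridine)niobium(V) cyanotrifluoropalladate(II)

Both ions are complex: the cation is named first with the plain metal name, the anion second with the -ate form; each ion's ligands are alphabetised independently.
Nb is given as +5; the cation's ligand charges sum to -1, so the complex cation is 4+.
With 2 anions per cation, each anion must be 4/2 = 2−.
Anion: ligand charges sum to -4; for the ion to be 2−, Pd = +2.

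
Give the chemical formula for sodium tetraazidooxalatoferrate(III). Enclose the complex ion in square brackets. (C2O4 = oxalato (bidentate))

Ligands: 4 azido (N3, -1), 1 oxalato (C2O4, -2). Ligand charge sum = -6.
Charge balance with sodium (+1) requires 1 complex ion per 3 sodium.

Na3[Fe(C2O4)(N3)4]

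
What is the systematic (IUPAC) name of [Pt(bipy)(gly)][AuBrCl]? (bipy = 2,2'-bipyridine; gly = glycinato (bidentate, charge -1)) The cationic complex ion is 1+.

(2,2'-bipyridine)(glycinato)platinum(II) bromochloroaurate(I)

Both ions are complex: the cation is named first with the plain metal name, the anion second with the -ate form; each ion's ligands are alphabetised independently.
The complex cation is given as 1+; its ligand charges sum to -1, so Pt = +2.
A 1:1 salt means the anion carries the equal and opposite charge, 1−.
Anion: ligand charges sum to -2; for the ion to be 1−, Au = +1.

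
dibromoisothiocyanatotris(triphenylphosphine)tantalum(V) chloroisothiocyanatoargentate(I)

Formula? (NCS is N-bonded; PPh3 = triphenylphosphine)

Cation [Ta…]: ligand charges -3, Ta(V) ⇒ ion charge 2+.
Anion [Ag…]: ligand charges -2, Ag(I) ⇒ ion charge 1−.

[TaBr2(NCS)(PPh3)3][AgCl(NCS)]2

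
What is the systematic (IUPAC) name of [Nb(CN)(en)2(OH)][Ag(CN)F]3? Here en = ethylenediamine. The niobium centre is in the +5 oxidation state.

cyanobis(ethylenediamine)hydroxoniobium(V) cyanofluoroargentate(I)

Both ions are complex: the cation is named first with the plain metal name, the anion second with the -ate form; each ion's ligands are alphabetised independently.
Nb is given as +5; the cation's ligand charges sum to -2, so the complex cation is 3+.
With 3 anions per cation, each anion must be 3/3 = 1−.
Anion: ligand charges sum to -2; for the ion to be 1−, Ag = +1.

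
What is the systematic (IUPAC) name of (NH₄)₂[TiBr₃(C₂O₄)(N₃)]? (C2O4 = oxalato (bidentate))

The 2 ammonium counter-ions carry a total charge of +2, so each complex ion is 2−.
Ligand charges: 3×bromo (-1 each), 1×oxalato (-2 each), 1×azido (-1 each); total -6. So Ti + (-6) = 2−, giving Ti = +4.
Ligands are named alphabetically: azido before bromo before oxalato.
The complex ion is anionic, so titanium takes the -ate form titanate(IV).

ammonium azidotribromooxalatotitanate(IV)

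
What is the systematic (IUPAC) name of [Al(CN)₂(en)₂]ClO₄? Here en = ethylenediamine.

The 1 perchlorate counter-ion carries a total charge of -1, so each complex ion is 1+.
Ligand charges: 2×cyano (-1 each), 2×ethylenediamine (neutral); total -2. So Al + (-2) = 1+, giving Al = +3.
Ligands are named alphabetically: cyano before ethylenediamine.

dicyanobis(ethylenediamine)aluminium(III) perchlorate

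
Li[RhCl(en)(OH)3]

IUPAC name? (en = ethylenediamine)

The 1 lithium counter-ion carries a total charge of +1, so each complex ion is 1−.
Ligand charges: 1×ethylenediamine (neutral), 1×chloro (-1 each), 3×hydroxo (-1 each); total -4. So Rh + (-4) = 1−, giving Rh = +3.
The complex ion is anionic, so rhodium takes the -ate form rhodate(III).

lithium chloro(ethylenediamine)trihydroxorhodate(III)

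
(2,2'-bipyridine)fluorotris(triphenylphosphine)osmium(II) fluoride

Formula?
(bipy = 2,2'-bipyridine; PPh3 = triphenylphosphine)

[Os(bipy)F(PPh3)3]F

Ligands: 1 2,2'-bipyridine (bipy, neutral), 3 triphenylphosphine (PPh3, neutral), 1 fluoro (F, -1). Ligand charge sum = -1.
With Os in oxidation state +2, the complex ion is [Os...]^1+.
Charge balance with fluoride (-1) requires 1 complex ion per 1 fluoride.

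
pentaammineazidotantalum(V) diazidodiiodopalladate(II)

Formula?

Cation [Ta…]: ligand charges -1, Ta(V) ⇒ ion charge 4+.
Anion [Pd…]: ligand charges -4, Pd(II) ⇒ ion charge 2−.
One 4+ cation requires 2 of the 2− anion.

[Ta(N3)(NH3)5][PdI2(N3)2]2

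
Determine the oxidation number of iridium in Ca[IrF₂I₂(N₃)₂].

1 calcium outside the brackets (+2 each) → the complex ion is 2−.
Ligand charges: 2×I = -2; 2×N3 = -2; 2×F = -2; sum -6.
Ir + (-6) = 2− ⇒ Ir is +4.

+4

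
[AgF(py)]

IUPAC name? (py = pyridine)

There is no counter-ion, so the complex is neutral overall.
Ligand charges: 1×fluoro (-1 each), 1×pyridine (neutral); total -1. So Ag + (-1) = 0, giving Ag = +1.
Ligands are named alphabetically: fluoro before pyridine.

fluoro(pyridine)silver(I)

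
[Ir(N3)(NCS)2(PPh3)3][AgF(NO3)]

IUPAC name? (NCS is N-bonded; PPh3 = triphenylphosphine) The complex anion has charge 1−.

Both ions are complex: the cation is named first with the plain metal name, the anion second with the -ate form; each ion's ligands are alphabetised independently.
The complex anion is given as 1−; its ligand charges sum to -2, so Ag = +1.
A 1:1 salt means the cation carries the equal and opposite charge, 1+.
Cation: ligand charges sum to -3; for the ion to be 1+, Ir = +4.

azidodiisothiocyanatotris(triphenylphosphine)iridium(IV) fluoronitratoargentate(I)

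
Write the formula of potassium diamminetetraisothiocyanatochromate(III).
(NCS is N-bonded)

Ligands: 4 isothiocyanato (NCS, -1), 2 ammine (NH3, neutral). Ligand charge sum = -4.
Charge balance with potassium (+1) requires 1 complex ion per 1 potassium.

K[Cr(NCS)4(NH3)2]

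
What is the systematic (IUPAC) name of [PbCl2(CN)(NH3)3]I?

The 1 iodide counter-ion carries a total charge of -1, so each complex ion is 1+.
Ligand charges: 1×cyano (-1 each), 3×ammine (neutral), 2×chloro (-1 each); total -3. So Pb + (-3) = 1+, giving Pb = +4.
Ligands are named alphabetically: ammine before chloro before cyano.

triamminedichlorocyanolead(IV) iodide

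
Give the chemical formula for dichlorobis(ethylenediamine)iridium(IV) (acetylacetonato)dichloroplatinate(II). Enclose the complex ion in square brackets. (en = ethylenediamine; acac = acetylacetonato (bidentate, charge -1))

Cation [Ir…]: ligand charges -2, Ir(IV) ⇒ ion charge 2+.
Anion [Pt…]: ligand charges -3, Pt(II) ⇒ ion charge 1−.
One 2+ cation requires 2 of the 1− anion.

[IrCl2(en)2][Pt(acac)Cl2]2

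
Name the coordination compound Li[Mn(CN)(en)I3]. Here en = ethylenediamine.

The 1 lithium counter-ion carries a total charge of +1, so each complex ion is 1−.
Ligand charges: 3×iodo (-1 each), 1×cyano (-1 each), 1×ethylenediamine (neutral); total -4. So Mn + (-4) = 1−, giving Mn = +3.
Ligands are named alphabetically: cyano before ethylenediamine before iodo.
The complex ion is anionic, so manganese takes the -ate form manganate(III).

lithium cyano(ethylenediamine)triiodomanganate(III)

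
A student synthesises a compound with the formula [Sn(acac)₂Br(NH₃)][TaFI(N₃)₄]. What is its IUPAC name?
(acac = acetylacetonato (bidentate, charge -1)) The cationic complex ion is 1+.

bis(acetylacetonato)amminebromotin(IV) tetraazidofluoroiodotantalate(V)

Both ions are complex: the cation is named first with the plain metal name, the anion second with the -ate form; each ion's ligands are alphabetised independently.
The complex cation is given as 1+; its ligand charges sum to -3, so Sn = +4.
A 1:1 salt means the anion carries the equal and opposite charge, 1−.
Anion: ligand charges sum to -6; for the ion to be 1−, Ta = +5.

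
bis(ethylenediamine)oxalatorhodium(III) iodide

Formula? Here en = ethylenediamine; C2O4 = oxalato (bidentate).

[Rh(C2O4)(en)2]I

Ligands: 2 ethylenediamine (en, neutral), 1 oxalato (C2O4, -2). Ligand charge sum = -2.
Charge balance with iodide (-1) requires 1 complex ion per 1 iodide.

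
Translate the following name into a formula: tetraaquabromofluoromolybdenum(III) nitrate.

[MoBrF(H2O)4]NO3

Ligands: 4 aqua (H2O, neutral), 1 bromo (Br, -1), 1 fluoro (F, -1). Ligand charge sum = -2.
Charge balance with nitrate (-1) requires 1 complex ion per 1 nitrate.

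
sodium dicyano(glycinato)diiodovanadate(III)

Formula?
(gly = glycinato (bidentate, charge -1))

Na2[V(CN)2(gly)I2]

Ligands: 2 iodo (I, -1), 2 cyano (CN, -1), 1 glycinato (gly, -1). Ligand charge sum = -5.
With V in oxidation state +3, the complex ion is [V...]^2−.
Charge balance with sodium (+1) requires 1 complex ion per 2 sodium.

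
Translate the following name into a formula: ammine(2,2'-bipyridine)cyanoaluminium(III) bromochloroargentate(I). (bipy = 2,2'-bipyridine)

Cation [Al…]: ligand charges -1, Al(III) ⇒ ion charge 2+.
Anion [Ag…]: ligand charges -2, Ag(I) ⇒ ion charge 1−.
One 2+ cation requires 2 of the 1− anion.

[Al(bipy)(CN)(NH3)][AgBrCl]2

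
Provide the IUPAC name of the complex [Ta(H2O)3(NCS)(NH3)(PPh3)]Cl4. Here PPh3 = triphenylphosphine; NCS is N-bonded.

The 4 chloride counter-ions carry a total charge of -4, so each complex ion is 4+.
Ligand charges: 1×triphenylphosphine (neutral), 3×aqua (neutral), 1×isothiocyanato (-1 each), 1×ammine (neutral); total -1. So Ta + (-1) = 4+, giving Ta = +5.
Ligands are named alphabetically: ammine before aqua before isothiocyanato before triphenylphosphine.

amminetriaquaisothiocyanato(triphenylphosphine)tantalum(V) chloride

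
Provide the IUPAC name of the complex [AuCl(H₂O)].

There is no counter-ion, so the complex is neutral overall.
Ligand charges: 1×aqua (neutral), 1×chloro (-1 each); total -1. So Au + (-1) = 0, giving Au = +1.
Ligands are named alphabetically: aqua before chloro.

aquachlorogold(I)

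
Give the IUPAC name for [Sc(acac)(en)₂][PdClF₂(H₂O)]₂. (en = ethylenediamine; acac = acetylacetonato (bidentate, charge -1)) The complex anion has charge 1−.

(acetylacetonato)bis(ethylenediamine)scandium(III) aquachlorodifluoropalladate(II)

The complex anion is given as 1−; its ligand charges sum to -3, so Pd = +2.
With 2 anions per cation, the cation must be 2×1 = 2+.
Cation: ligand charges sum to -1; for the ion to be 2+, Sc = +3.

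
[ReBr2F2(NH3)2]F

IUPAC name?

diamminedibromodifluororhenium(V) fluoride

The 1 fluoride counter-ion carries a total charge of -1, so each complex ion is 1+.
Ligand charges: 2×fluoro (-1 each), 2×bromo (-1 each), 2×ammine (neutral); total -4. So Re + (-4) = 1+, giving Re = +5.
Ligands are named alphabetically: ammine before bromo before fluoro.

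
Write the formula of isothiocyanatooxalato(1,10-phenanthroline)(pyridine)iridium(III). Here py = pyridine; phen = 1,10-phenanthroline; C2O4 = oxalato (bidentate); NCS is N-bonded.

[Ir(C2O4)(NCS)(phen)(py)]

Ligands: 1 pyridine (py, neutral), 1 1,10-phenanthroline (phen, neutral), 1 oxalato (C2O4, -2), 1 isothiocyanato (NCS, -1). Ligand charge sum = -3.
With Ir in oxidation state +3, the complex ion is [Ir...].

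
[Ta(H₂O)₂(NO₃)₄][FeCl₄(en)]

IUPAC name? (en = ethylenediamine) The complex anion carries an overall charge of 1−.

Both ions are complex: the cation is named first with the plain metal name, the anion second with the -ate form; each ion's ligands are alphabetised independently.
The complex anion is given as 1−; its ligand charges sum to -4, so Fe = +3.
A 1:1 salt means the cation carries the equal and opposite charge, 1+.
Cation: ligand charges sum to -4; for the ion to be 1+, Ta = +5.

diaquatetranitratotantalum(V) tetrachloro(ethylenediamine)ferrate(III)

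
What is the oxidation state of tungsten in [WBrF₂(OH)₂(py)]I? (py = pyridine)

+6

1 iodide outside the brackets (-1 each) → the complex ion is 1+.
Ligand charges: 1×Br = -1; 2×OH = -2; 2×F = -2; 1×py neutral; sum -5.
W + (-5) = 1+ ⇒ W is +6.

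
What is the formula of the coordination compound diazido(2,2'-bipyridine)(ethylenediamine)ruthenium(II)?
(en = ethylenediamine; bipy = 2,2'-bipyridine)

[Ru(bipy)(en)(N3)2]

Ligands: 2 azido (N3, -1), 1 ethylenediamine (en, neutral), 1 2,2'-bipyridine (bipy, neutral). Ligand charge sum = -2.
With Ru in oxidation state +2, the complex ion is [Ru...].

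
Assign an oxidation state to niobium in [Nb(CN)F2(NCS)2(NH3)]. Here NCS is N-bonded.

+5

No counter-ion: the bracketed complex is neutral.
Ligand charges: 1×CN = -1; 2×NCS = -2; 1×NH3 neutral; 2×F = -2; sum -5.
Nb + (-5) = 0 ⇒ Nb is +5.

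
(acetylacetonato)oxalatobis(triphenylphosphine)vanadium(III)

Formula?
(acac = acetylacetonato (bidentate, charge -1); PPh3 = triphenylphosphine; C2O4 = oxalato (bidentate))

[V(acac)(C2O4)(PPh3)2]

Ligands: 1 acetylacetonato (acac, -1), 2 triphenylphosphine (PPh3, neutral), 1 oxalato (C2O4, -2). Ligand charge sum = -3.
With V in oxidation state +3, the complex ion is [V...].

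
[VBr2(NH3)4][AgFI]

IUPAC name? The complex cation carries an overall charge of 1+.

Both ions are complex: the cation is named first with the plain metal name, the anion second with the -ate form; each ion's ligands are alphabetised independently.
The complex cation is given as 1+; its ligand charges sum to -2, so V = +3.
A 1:1 salt means the anion carries the equal and opposite charge, 1−.
Anion: ligand charges sum to -2; for the ion to be 1−, Ag = +1.

tetraamminedibromovanadium(III) fluoroiodoargentate(I)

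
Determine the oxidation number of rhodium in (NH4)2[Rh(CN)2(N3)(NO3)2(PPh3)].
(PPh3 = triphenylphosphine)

2 ammonium outside the brackets (+1 each) → the complex ion is 2−.
Ligand charges: 2×NO3 = -2; 1×N3 = -1; 1×PPh3 neutral; 2×CN = -2; sum -5.
Rh + (-5) = 2− ⇒ Rh is +3.

+3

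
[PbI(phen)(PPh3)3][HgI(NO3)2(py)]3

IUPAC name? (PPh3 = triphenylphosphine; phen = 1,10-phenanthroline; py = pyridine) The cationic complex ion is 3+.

iodo(1,10-phenanthroline)tris(triphenylphosphine)lead(IV) iododinitrato(pyridine)mercurate(II)

Both ions are complex: the cation is named first with the plain metal name, the anion second with the -ate form; each ion's ligands are alphabetised independently.
The complex cation is given as 3+; its ligand charges sum to -1, so Pb = +4.
With 3 anions per cation, each anion must be 3/3 = 1−.
Anion: ligand charges sum to -3; for the ion to be 1−, Hg = +2.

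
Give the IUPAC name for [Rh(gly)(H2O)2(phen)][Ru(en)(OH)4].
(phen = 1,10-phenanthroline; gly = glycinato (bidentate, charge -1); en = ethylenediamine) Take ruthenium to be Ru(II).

diaqua(glycinato)(1,10-phenanthroline)rhodium(III) (ethylenediamine)tetrahydroxoruthenate(II)

Both ions are complex: the cation is named first with the plain metal name, the anion second with the -ate form; each ion's ligands are alphabetised independently.
Ru is given as +2; the anion's ligand charges sum to -4, so the complex anion is 2−.
A 1:1 salt means the cation carries the equal and opposite charge, 2+.
Cation: ligand charges sum to -1; for the ion to be 2+, Rh = +3.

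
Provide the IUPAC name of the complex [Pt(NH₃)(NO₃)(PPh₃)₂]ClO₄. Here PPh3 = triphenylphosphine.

The 1 perchlorate counter-ion carries a total charge of -1, so each complex ion is 1+.
Ligand charges: 2×triphenylphosphine (neutral), 1×nitrato (-1 each), 1×ammine (neutral); total -1. So Pt + (-1) = 1+, giving Pt = +2.
Ligands are named alphabetically: ammine before nitrato before triphenylphosphine.

amminenitratobis(triphenylphosphine)platinum(II) perchlorate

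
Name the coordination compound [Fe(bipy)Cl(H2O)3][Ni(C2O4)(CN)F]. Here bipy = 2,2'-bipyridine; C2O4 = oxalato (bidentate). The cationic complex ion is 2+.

triaqua(2,2'-bipyridine)chloroiron(III) cyanofluorooxalatonickelate(II)

The complex cation is given as 2+; its ligand charges sum to -1, so Fe = +3.
A 1:1 salt means the anion carries the equal and opposite charge, 2−.
Anion: ligand charges sum to -4; for the ion to be 2−, Ni = +2.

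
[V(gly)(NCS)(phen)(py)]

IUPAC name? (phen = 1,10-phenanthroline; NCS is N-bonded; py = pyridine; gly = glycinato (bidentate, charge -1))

(glycinato)isothiocyanato(1,10-phenanthroline)(pyridine)vanadium(II)

There is no counter-ion, so the complex is neutral overall.
Ligand charges: 1×1,10-phenanthroline (neutral), 1×isothiocyanato (-1 each), 1×pyridine (neutral), 1×glycinato (-1 each); total -2. So V + (-2) = 0, giving V = +2.
Ligands are named alphabetically: glycinato before isothiocyanato before phenanthroline before pyridine.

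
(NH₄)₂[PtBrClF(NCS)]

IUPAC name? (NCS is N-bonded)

ammonium bromochlorofluoroisothiocyanatoplatinate(II)

The 2 ammonium counter-ions carry a total charge of +2, so each complex ion is 2−.
Ligand charges: 1×isothiocyanato (-1 each), 1×chloro (-1 each), 1×fluoro (-1 each), 1×bromo (-1 each); total -4. So Pt + (-4) = 2−, giving Pt = +2.
Ligands are named alphabetically: bromo before chloro before fluoro before isothiocyanato.
The complex ion is anionic, so platinum takes the -ate form platinate(II).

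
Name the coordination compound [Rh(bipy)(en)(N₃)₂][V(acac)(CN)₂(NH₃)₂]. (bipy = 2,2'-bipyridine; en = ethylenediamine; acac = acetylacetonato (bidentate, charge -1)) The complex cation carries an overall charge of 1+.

diazido(2,2'-bipyridine)(ethylenediamine)rhodium(III) (acetylacetonato)diamminedicyanovanadate(II)

The complex cation is given as 1+; its ligand charges sum to -2, so Rh = +3.
A 1:1 salt means the anion carries the equal and opposite charge, 1−.
Anion: ligand charges sum to -3; for the ion to be 1−, V = +2.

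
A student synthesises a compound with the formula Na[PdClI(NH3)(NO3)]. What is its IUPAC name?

sodium amminechloroiodonitratopalladate(II)

The 1 sodium counter-ion carries a total charge of +1, so each complex ion is 1−.
Ligand charges: 1×iodo (-1 each), 1×chloro (-1 each), 1×nitrato (-1 each), 1×ammine (neutral); total -3. So Pd + (-3) = 1−, giving Pd = +2.
The complex ion is anionic, so palladium takes the -ate form palladate(II).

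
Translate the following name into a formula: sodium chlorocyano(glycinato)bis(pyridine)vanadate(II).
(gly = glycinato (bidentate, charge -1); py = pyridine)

Ligands: 1 chloro (Cl, -1), 1 glycinato (gly, -1), 1 cyano (CN, -1), 2 pyridine (py, neutral). Ligand charge sum = -3.
Charge balance with sodium (+1) requires 1 complex ion per 1 sodium.

Na[VCl(CN)(gly)(py)2]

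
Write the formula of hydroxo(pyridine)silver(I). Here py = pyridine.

[Ag(OH)(py)]

Ligands: 1 hydroxo (OH, -1), 1 pyridine (py, neutral). Ligand charge sum = -1.
With Ag in oxidation state +1, the complex ion is [Ag...].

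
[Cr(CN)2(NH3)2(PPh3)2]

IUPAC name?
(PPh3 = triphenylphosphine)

diamminedicyanobis(triphenylphosphine)chromium(II)

There is no counter-ion, so the complex is neutral overall.
Ligand charges: 2×ammine (neutral), 2×triphenylphosphine (neutral), 2×cyano (-1 each); total -2. So Cr + (-2) = 0, giving Cr = +2.
Ligands are named alphabetically: ammine before cyano before triphenylphosphine.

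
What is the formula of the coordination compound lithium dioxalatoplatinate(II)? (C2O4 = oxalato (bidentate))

Li2[Pt(C2O4)2]

Ligands: 2 oxalato (C2O4, -2). Ligand charge sum = -4.
With Pt in oxidation state +2, the complex ion is [Pt...]^2−.
Charge balance with lithium (+1) requires 1 complex ion per 2 lithium.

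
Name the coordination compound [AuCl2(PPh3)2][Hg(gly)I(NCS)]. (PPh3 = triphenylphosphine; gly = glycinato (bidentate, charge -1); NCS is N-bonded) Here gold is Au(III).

dichlorobis(triphenylphosphine)gold(III) (glycinato)iodoisothiocyanatomercurate(II)

Both ions are complex: the cation is named first with the plain metal name, the anion second with the -ate form; each ion's ligands are alphabetised independently.
Au is given as +3; the cation's ligand charges sum to -2, so the complex cation is 1+.
A 1:1 salt means the anion carries the equal and opposite charge, 1−.
Anion: ligand charges sum to -3; for the ion to be 1−, Hg = +2.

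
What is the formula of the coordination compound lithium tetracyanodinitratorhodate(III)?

Li3[Rh(CN)4(NO3)2]

Ligands: 4 cyano (CN, -1), 2 nitrato (NO3, -1). Ligand charge sum = -6.
Charge balance with lithium (+1) requires 1 complex ion per 3 lithium.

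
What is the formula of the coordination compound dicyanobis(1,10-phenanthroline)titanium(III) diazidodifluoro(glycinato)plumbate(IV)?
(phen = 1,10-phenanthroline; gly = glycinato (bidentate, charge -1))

Cation [Ti…]: ligand charges -2, Ti(III) ⇒ ion charge 1+.
Anion [Pb…]: ligand charges -5, Pb(IV) ⇒ ion charge 1−.

[Ti(CN)2(phen)2][PbF2(gly)(N3)2]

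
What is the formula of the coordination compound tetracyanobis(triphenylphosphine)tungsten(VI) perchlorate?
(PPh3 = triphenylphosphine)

[W(CN)4(PPh3)2](ClO4)2

Ligands: 2 triphenylphosphine (PPh3, neutral), 4 cyano (CN, -1). Ligand charge sum = -4.
Charge balance with perchlorate (-1) requires 1 complex ion per 2 perchlorate.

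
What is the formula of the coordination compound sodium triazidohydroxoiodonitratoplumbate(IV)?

Na2[PbI(N3)3(NO3)(OH)]

Ligands: 3 azido (N3, -1), 1 iodo (I, -1), 1 nitrato (NO3, -1), 1 hydroxo (OH, -1). Ligand charge sum = -6.
Charge balance with sodium (+1) requires 1 complex ion per 2 sodium.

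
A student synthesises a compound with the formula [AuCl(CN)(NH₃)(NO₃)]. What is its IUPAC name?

There is no counter-ion, so the complex is neutral overall.
Ligand charges: 1×nitrato (-1 each), 1×ammine (neutral), 1×cyano (-1 each), 1×chloro (-1 each); total -3. So Au + (-3) = 0, giving Au = +3.
Ligands are named alphabetically: ammine before chloro before cyano before nitrato.

amminechlorocyanonitratogold(III)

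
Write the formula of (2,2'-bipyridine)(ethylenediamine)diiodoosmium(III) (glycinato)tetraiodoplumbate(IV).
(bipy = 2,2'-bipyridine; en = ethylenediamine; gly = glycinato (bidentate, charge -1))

[Os(bipy)(en)I2][Pb(gly)I4]

Cation [Os…]: ligand charges -2, Os(III) ⇒ ion charge 1+.
Anion [Pb…]: ligand charges -5, Pb(IV) ⇒ ion charge 1−.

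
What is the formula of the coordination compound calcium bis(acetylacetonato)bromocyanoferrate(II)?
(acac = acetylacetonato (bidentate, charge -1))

Ligands: 1 cyano (CN, -1), 2 acetylacetonato (acac, -1), 1 bromo (Br, -1). Ligand charge sum = -4.
Charge balance with calcium (+2) requires 1 complex ion per 1 calcium.

Ca[Fe(acac)2Br(CN)]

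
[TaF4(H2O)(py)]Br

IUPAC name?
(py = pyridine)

The 1 bromide counter-ion carries a total charge of -1, so each complex ion is 1+.
Ligand charges: 4×fluoro (-1 each), 1×pyridine (neutral), 1×aqua (neutral); total -4. So Ta + (-4) = 1+, giving Ta = +5.
Ligands are named alphabetically: aqua before fluoro before pyridine.

aquatetrafluoro(pyridine)tantalum(V) bromide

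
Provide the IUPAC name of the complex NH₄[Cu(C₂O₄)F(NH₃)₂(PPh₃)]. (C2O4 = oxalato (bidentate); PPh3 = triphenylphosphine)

The 1 ammonium counter-ion carries a total charge of +1, so each complex ion is 1−.
Ligand charges: 2×ammine (neutral), 1×oxalato (-2 each), 1×fluoro (-1 each), 1×triphenylphosphine (neutral); total -3. So Cu + (-3) = 1−, giving Cu = +2.
The complex ion is anionic, so copper takes the -ate form cuprate(II).

ammonium diamminefluorooxalato(triphenylphosphine)cuprate(II)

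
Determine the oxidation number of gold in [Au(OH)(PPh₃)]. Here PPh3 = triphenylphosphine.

No counter-ion: the bracketed complex is neutral.
Ligand charges: 1×PPh3 neutral; 1×OH = -1; sum -1.
Au + (-1) = 0 ⇒ Au is +1.

+1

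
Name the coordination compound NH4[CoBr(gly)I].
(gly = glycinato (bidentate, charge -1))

The 1 ammonium counter-ion carries a total charge of +1, so each complex ion is 1−.
Ligand charges: 1×iodo (-1 each), 1×bromo (-1 each), 1×glycinato (-1 each); total -3. So Co + (-3) = 1−, giving Co = +2.
Ligands are named alphabetically: bromo before glycinato before iodo.
The complex ion is anionic, so cobalt takes the -ate form cobaltate(II).

ammonium bromo(glycinato)iodocobaltate(II)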